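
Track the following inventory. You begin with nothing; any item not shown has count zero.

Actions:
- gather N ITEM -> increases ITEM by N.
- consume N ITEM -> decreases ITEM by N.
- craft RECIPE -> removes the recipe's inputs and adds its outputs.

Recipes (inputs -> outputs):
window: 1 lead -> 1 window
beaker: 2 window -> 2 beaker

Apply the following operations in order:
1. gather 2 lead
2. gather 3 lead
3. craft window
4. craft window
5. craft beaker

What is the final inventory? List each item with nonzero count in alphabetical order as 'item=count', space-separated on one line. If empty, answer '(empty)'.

Answer: beaker=2 lead=3

Derivation:
After 1 (gather 2 lead): lead=2
After 2 (gather 3 lead): lead=5
After 3 (craft window): lead=4 window=1
After 4 (craft window): lead=3 window=2
After 5 (craft beaker): beaker=2 lead=3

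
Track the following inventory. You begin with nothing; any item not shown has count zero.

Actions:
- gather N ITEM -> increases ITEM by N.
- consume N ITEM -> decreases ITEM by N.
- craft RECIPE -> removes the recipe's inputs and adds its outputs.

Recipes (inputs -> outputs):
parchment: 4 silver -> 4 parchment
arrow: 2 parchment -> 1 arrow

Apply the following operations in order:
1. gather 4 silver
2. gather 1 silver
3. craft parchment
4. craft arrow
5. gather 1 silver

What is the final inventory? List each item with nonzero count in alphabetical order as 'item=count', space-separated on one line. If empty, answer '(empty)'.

After 1 (gather 4 silver): silver=4
After 2 (gather 1 silver): silver=5
After 3 (craft parchment): parchment=4 silver=1
After 4 (craft arrow): arrow=1 parchment=2 silver=1
After 5 (gather 1 silver): arrow=1 parchment=2 silver=2

Answer: arrow=1 parchment=2 silver=2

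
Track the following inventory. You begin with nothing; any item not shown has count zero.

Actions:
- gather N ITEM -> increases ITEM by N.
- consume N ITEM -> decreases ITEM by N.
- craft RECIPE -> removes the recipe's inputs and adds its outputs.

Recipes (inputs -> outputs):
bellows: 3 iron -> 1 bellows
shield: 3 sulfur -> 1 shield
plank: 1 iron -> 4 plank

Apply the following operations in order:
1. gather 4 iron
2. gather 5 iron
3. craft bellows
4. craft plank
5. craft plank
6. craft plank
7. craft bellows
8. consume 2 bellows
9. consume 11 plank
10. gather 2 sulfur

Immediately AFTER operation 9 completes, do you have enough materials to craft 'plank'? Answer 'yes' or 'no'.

Answer: no

Derivation:
After 1 (gather 4 iron): iron=4
After 2 (gather 5 iron): iron=9
After 3 (craft bellows): bellows=1 iron=6
After 4 (craft plank): bellows=1 iron=5 plank=4
After 5 (craft plank): bellows=1 iron=4 plank=8
After 6 (craft plank): bellows=1 iron=3 plank=12
After 7 (craft bellows): bellows=2 plank=12
After 8 (consume 2 bellows): plank=12
After 9 (consume 11 plank): plank=1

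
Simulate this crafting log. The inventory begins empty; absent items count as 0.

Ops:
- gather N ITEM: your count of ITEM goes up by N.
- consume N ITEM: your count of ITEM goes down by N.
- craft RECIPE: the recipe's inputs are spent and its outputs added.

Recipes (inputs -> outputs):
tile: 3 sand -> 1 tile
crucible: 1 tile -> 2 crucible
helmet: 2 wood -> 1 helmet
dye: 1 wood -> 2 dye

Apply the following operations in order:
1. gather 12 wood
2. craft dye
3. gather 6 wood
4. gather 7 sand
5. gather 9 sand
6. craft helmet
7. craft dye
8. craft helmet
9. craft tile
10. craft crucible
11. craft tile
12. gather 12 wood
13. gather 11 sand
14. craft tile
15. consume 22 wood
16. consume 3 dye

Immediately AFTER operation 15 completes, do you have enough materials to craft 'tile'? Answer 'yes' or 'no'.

After 1 (gather 12 wood): wood=12
After 2 (craft dye): dye=2 wood=11
After 3 (gather 6 wood): dye=2 wood=17
After 4 (gather 7 sand): dye=2 sand=7 wood=17
After 5 (gather 9 sand): dye=2 sand=16 wood=17
After 6 (craft helmet): dye=2 helmet=1 sand=16 wood=15
After 7 (craft dye): dye=4 helmet=1 sand=16 wood=14
After 8 (craft helmet): dye=4 helmet=2 sand=16 wood=12
After 9 (craft tile): dye=4 helmet=2 sand=13 tile=1 wood=12
After 10 (craft crucible): crucible=2 dye=4 helmet=2 sand=13 wood=12
After 11 (craft tile): crucible=2 dye=4 helmet=2 sand=10 tile=1 wood=12
After 12 (gather 12 wood): crucible=2 dye=4 helmet=2 sand=10 tile=1 wood=24
After 13 (gather 11 sand): crucible=2 dye=4 helmet=2 sand=21 tile=1 wood=24
After 14 (craft tile): crucible=2 dye=4 helmet=2 sand=18 tile=2 wood=24
After 15 (consume 22 wood): crucible=2 dye=4 helmet=2 sand=18 tile=2 wood=2

Answer: yes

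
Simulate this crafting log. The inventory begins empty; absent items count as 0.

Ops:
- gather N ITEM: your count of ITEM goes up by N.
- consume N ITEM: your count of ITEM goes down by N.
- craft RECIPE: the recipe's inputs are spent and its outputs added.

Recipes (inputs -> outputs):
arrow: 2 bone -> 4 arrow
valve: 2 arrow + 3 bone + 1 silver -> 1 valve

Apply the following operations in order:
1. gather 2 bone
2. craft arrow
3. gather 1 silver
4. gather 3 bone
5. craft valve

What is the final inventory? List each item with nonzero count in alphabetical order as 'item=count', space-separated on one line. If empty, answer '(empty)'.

After 1 (gather 2 bone): bone=2
After 2 (craft arrow): arrow=4
After 3 (gather 1 silver): arrow=4 silver=1
After 4 (gather 3 bone): arrow=4 bone=3 silver=1
After 5 (craft valve): arrow=2 valve=1

Answer: arrow=2 valve=1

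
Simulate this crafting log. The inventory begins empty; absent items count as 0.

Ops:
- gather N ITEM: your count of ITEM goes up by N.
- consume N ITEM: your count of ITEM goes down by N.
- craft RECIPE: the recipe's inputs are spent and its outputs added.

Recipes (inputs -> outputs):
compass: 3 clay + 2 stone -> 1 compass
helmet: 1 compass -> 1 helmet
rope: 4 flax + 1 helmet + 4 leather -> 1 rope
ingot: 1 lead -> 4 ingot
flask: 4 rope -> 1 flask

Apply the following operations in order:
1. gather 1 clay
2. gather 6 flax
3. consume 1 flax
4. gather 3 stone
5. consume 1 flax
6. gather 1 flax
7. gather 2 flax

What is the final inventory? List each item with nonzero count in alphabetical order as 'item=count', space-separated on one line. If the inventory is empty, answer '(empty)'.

After 1 (gather 1 clay): clay=1
After 2 (gather 6 flax): clay=1 flax=6
After 3 (consume 1 flax): clay=1 flax=5
After 4 (gather 3 stone): clay=1 flax=5 stone=3
After 5 (consume 1 flax): clay=1 flax=4 stone=3
After 6 (gather 1 flax): clay=1 flax=5 stone=3
After 7 (gather 2 flax): clay=1 flax=7 stone=3

Answer: clay=1 flax=7 stone=3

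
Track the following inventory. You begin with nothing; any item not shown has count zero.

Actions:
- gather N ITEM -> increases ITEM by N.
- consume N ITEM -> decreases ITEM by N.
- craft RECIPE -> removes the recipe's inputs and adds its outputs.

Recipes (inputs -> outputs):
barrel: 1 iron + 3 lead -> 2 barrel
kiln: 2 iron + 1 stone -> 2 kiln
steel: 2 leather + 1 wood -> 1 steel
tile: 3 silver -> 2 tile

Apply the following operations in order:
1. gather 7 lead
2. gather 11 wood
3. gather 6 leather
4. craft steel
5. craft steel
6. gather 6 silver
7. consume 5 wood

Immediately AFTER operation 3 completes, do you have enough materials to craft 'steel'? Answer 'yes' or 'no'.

After 1 (gather 7 lead): lead=7
After 2 (gather 11 wood): lead=7 wood=11
After 3 (gather 6 leather): lead=7 leather=6 wood=11

Answer: yes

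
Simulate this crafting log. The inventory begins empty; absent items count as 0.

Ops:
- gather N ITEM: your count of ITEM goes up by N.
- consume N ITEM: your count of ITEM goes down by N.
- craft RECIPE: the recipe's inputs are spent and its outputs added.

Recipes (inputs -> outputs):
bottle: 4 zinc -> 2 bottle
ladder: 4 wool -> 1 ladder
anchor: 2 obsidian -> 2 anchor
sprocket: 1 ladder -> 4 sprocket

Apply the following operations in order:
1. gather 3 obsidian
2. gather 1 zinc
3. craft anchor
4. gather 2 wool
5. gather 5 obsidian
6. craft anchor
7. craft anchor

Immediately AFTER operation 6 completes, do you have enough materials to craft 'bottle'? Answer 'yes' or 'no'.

Answer: no

Derivation:
After 1 (gather 3 obsidian): obsidian=3
After 2 (gather 1 zinc): obsidian=3 zinc=1
After 3 (craft anchor): anchor=2 obsidian=1 zinc=1
After 4 (gather 2 wool): anchor=2 obsidian=1 wool=2 zinc=1
After 5 (gather 5 obsidian): anchor=2 obsidian=6 wool=2 zinc=1
After 6 (craft anchor): anchor=4 obsidian=4 wool=2 zinc=1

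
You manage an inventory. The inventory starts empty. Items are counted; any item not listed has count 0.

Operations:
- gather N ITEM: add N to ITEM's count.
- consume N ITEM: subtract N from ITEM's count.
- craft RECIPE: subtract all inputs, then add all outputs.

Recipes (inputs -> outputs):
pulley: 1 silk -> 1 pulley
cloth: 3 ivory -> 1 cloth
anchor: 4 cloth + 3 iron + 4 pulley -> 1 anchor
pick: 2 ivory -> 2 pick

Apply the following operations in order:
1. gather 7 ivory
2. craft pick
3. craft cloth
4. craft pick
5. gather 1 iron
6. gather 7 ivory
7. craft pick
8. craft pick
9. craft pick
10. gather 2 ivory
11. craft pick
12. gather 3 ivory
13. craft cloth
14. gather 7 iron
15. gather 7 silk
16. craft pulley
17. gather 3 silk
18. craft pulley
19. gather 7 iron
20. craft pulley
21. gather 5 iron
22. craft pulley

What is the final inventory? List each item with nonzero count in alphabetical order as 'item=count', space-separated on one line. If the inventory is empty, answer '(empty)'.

Answer: cloth=2 iron=20 ivory=1 pick=12 pulley=4 silk=6

Derivation:
After 1 (gather 7 ivory): ivory=7
After 2 (craft pick): ivory=5 pick=2
After 3 (craft cloth): cloth=1 ivory=2 pick=2
After 4 (craft pick): cloth=1 pick=4
After 5 (gather 1 iron): cloth=1 iron=1 pick=4
After 6 (gather 7 ivory): cloth=1 iron=1 ivory=7 pick=4
After 7 (craft pick): cloth=1 iron=1 ivory=5 pick=6
After 8 (craft pick): cloth=1 iron=1 ivory=3 pick=8
After 9 (craft pick): cloth=1 iron=1 ivory=1 pick=10
After 10 (gather 2 ivory): cloth=1 iron=1 ivory=3 pick=10
After 11 (craft pick): cloth=1 iron=1 ivory=1 pick=12
After 12 (gather 3 ivory): cloth=1 iron=1 ivory=4 pick=12
After 13 (craft cloth): cloth=2 iron=1 ivory=1 pick=12
After 14 (gather 7 iron): cloth=2 iron=8 ivory=1 pick=12
After 15 (gather 7 silk): cloth=2 iron=8 ivory=1 pick=12 silk=7
After 16 (craft pulley): cloth=2 iron=8 ivory=1 pick=12 pulley=1 silk=6
After 17 (gather 3 silk): cloth=2 iron=8 ivory=1 pick=12 pulley=1 silk=9
After 18 (craft pulley): cloth=2 iron=8 ivory=1 pick=12 pulley=2 silk=8
After 19 (gather 7 iron): cloth=2 iron=15 ivory=1 pick=12 pulley=2 silk=8
After 20 (craft pulley): cloth=2 iron=15 ivory=1 pick=12 pulley=3 silk=7
After 21 (gather 5 iron): cloth=2 iron=20 ivory=1 pick=12 pulley=3 silk=7
After 22 (craft pulley): cloth=2 iron=20 ivory=1 pick=12 pulley=4 silk=6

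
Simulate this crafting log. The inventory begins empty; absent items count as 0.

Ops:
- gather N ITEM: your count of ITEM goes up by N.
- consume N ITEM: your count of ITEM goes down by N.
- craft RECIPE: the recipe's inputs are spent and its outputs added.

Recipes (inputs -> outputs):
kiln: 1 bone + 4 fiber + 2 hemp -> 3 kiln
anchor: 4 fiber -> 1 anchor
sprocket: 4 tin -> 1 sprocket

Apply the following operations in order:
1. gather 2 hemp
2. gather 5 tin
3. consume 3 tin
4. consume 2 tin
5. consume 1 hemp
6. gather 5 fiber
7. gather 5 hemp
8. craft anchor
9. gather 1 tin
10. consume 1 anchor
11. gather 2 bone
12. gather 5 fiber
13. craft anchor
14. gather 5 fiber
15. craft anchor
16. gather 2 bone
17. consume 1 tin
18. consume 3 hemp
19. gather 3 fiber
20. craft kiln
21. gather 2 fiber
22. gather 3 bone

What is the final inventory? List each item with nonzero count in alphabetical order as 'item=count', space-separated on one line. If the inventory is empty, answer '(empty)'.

Answer: anchor=2 bone=6 fiber=4 hemp=1 kiln=3

Derivation:
After 1 (gather 2 hemp): hemp=2
After 2 (gather 5 tin): hemp=2 tin=5
After 3 (consume 3 tin): hemp=2 tin=2
After 4 (consume 2 tin): hemp=2
After 5 (consume 1 hemp): hemp=1
After 6 (gather 5 fiber): fiber=5 hemp=1
After 7 (gather 5 hemp): fiber=5 hemp=6
After 8 (craft anchor): anchor=1 fiber=1 hemp=6
After 9 (gather 1 tin): anchor=1 fiber=1 hemp=6 tin=1
After 10 (consume 1 anchor): fiber=1 hemp=6 tin=1
After 11 (gather 2 bone): bone=2 fiber=1 hemp=6 tin=1
After 12 (gather 5 fiber): bone=2 fiber=6 hemp=6 tin=1
After 13 (craft anchor): anchor=1 bone=2 fiber=2 hemp=6 tin=1
After 14 (gather 5 fiber): anchor=1 bone=2 fiber=7 hemp=6 tin=1
After 15 (craft anchor): anchor=2 bone=2 fiber=3 hemp=6 tin=1
After 16 (gather 2 bone): anchor=2 bone=4 fiber=3 hemp=6 tin=1
After 17 (consume 1 tin): anchor=2 bone=4 fiber=3 hemp=6
After 18 (consume 3 hemp): anchor=2 bone=4 fiber=3 hemp=3
After 19 (gather 3 fiber): anchor=2 bone=4 fiber=6 hemp=3
After 20 (craft kiln): anchor=2 bone=3 fiber=2 hemp=1 kiln=3
After 21 (gather 2 fiber): anchor=2 bone=3 fiber=4 hemp=1 kiln=3
After 22 (gather 3 bone): anchor=2 bone=6 fiber=4 hemp=1 kiln=3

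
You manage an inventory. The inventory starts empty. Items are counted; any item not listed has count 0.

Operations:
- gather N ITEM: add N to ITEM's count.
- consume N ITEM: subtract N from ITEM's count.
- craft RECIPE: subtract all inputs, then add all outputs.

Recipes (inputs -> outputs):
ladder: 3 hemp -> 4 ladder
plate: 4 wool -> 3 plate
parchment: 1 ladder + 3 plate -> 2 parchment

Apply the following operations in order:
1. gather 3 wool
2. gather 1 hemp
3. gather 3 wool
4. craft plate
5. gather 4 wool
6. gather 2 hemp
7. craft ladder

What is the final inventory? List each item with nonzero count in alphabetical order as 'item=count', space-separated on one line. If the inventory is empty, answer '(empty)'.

After 1 (gather 3 wool): wool=3
After 2 (gather 1 hemp): hemp=1 wool=3
After 3 (gather 3 wool): hemp=1 wool=6
After 4 (craft plate): hemp=1 plate=3 wool=2
After 5 (gather 4 wool): hemp=1 plate=3 wool=6
After 6 (gather 2 hemp): hemp=3 plate=3 wool=6
After 7 (craft ladder): ladder=4 plate=3 wool=6

Answer: ladder=4 plate=3 wool=6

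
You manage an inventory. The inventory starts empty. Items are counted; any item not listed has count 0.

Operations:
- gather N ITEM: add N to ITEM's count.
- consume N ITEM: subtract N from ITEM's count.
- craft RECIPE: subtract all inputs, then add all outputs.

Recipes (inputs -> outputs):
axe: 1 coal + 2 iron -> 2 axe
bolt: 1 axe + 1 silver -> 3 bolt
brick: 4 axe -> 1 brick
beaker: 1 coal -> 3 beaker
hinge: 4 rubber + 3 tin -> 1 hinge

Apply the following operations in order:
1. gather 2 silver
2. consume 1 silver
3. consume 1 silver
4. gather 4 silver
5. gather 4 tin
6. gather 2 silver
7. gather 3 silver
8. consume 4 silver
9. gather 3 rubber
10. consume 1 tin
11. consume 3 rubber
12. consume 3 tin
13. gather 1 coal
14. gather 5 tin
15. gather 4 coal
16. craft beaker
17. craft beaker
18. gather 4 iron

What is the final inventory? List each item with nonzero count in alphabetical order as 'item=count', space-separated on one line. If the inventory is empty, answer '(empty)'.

Answer: beaker=6 coal=3 iron=4 silver=5 tin=5

Derivation:
After 1 (gather 2 silver): silver=2
After 2 (consume 1 silver): silver=1
After 3 (consume 1 silver): (empty)
After 4 (gather 4 silver): silver=4
After 5 (gather 4 tin): silver=4 tin=4
After 6 (gather 2 silver): silver=6 tin=4
After 7 (gather 3 silver): silver=9 tin=4
After 8 (consume 4 silver): silver=5 tin=4
After 9 (gather 3 rubber): rubber=3 silver=5 tin=4
After 10 (consume 1 tin): rubber=3 silver=5 tin=3
After 11 (consume 3 rubber): silver=5 tin=3
After 12 (consume 3 tin): silver=5
After 13 (gather 1 coal): coal=1 silver=5
After 14 (gather 5 tin): coal=1 silver=5 tin=5
After 15 (gather 4 coal): coal=5 silver=5 tin=5
After 16 (craft beaker): beaker=3 coal=4 silver=5 tin=5
After 17 (craft beaker): beaker=6 coal=3 silver=5 tin=5
After 18 (gather 4 iron): beaker=6 coal=3 iron=4 silver=5 tin=5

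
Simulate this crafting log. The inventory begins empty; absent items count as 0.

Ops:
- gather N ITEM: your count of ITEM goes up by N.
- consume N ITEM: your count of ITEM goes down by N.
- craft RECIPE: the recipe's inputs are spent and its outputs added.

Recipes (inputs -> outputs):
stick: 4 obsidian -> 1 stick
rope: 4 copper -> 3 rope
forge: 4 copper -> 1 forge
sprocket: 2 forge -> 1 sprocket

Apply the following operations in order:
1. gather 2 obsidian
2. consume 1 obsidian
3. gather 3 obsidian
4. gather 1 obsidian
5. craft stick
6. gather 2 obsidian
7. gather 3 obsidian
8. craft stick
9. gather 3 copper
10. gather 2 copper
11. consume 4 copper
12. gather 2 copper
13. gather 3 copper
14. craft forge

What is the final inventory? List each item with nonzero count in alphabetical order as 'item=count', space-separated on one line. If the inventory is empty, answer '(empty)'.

Answer: copper=2 forge=1 obsidian=2 stick=2

Derivation:
After 1 (gather 2 obsidian): obsidian=2
After 2 (consume 1 obsidian): obsidian=1
After 3 (gather 3 obsidian): obsidian=4
After 4 (gather 1 obsidian): obsidian=5
After 5 (craft stick): obsidian=1 stick=1
After 6 (gather 2 obsidian): obsidian=3 stick=1
After 7 (gather 3 obsidian): obsidian=6 stick=1
After 8 (craft stick): obsidian=2 stick=2
After 9 (gather 3 copper): copper=3 obsidian=2 stick=2
After 10 (gather 2 copper): copper=5 obsidian=2 stick=2
After 11 (consume 4 copper): copper=1 obsidian=2 stick=2
After 12 (gather 2 copper): copper=3 obsidian=2 stick=2
After 13 (gather 3 copper): copper=6 obsidian=2 stick=2
After 14 (craft forge): copper=2 forge=1 obsidian=2 stick=2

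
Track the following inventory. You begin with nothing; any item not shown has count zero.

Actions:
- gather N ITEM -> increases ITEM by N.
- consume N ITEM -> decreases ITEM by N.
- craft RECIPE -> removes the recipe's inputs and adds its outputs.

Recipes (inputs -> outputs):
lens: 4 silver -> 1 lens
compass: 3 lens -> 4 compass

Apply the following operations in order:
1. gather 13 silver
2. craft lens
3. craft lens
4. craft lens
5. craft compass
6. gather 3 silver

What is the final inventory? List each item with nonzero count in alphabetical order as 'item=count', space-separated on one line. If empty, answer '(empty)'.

After 1 (gather 13 silver): silver=13
After 2 (craft lens): lens=1 silver=9
After 3 (craft lens): lens=2 silver=5
After 4 (craft lens): lens=3 silver=1
After 5 (craft compass): compass=4 silver=1
After 6 (gather 3 silver): compass=4 silver=4

Answer: compass=4 silver=4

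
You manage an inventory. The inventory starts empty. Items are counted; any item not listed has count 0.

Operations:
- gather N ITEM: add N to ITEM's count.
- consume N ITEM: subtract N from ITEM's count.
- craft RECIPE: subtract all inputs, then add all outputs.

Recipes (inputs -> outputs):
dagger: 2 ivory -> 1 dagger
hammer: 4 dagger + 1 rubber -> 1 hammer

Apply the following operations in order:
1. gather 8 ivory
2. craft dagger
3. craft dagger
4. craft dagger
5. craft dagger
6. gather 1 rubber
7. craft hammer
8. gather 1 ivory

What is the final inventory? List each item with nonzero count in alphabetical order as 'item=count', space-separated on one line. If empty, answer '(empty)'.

Answer: hammer=1 ivory=1

Derivation:
After 1 (gather 8 ivory): ivory=8
After 2 (craft dagger): dagger=1 ivory=6
After 3 (craft dagger): dagger=2 ivory=4
After 4 (craft dagger): dagger=3 ivory=2
After 5 (craft dagger): dagger=4
After 6 (gather 1 rubber): dagger=4 rubber=1
After 7 (craft hammer): hammer=1
After 8 (gather 1 ivory): hammer=1 ivory=1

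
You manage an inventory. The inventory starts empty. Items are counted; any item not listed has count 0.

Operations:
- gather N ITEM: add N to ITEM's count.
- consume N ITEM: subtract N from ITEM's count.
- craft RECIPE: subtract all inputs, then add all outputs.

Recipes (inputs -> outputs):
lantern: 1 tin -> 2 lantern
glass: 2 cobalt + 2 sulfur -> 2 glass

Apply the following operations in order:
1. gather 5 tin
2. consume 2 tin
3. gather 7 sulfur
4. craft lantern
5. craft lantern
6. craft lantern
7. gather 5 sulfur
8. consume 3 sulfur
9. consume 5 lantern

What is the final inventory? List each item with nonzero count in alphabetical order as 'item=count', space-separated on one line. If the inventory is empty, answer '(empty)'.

Answer: lantern=1 sulfur=9

Derivation:
After 1 (gather 5 tin): tin=5
After 2 (consume 2 tin): tin=3
After 3 (gather 7 sulfur): sulfur=7 tin=3
After 4 (craft lantern): lantern=2 sulfur=7 tin=2
After 5 (craft lantern): lantern=4 sulfur=7 tin=1
After 6 (craft lantern): lantern=6 sulfur=7
After 7 (gather 5 sulfur): lantern=6 sulfur=12
After 8 (consume 3 sulfur): lantern=6 sulfur=9
After 9 (consume 5 lantern): lantern=1 sulfur=9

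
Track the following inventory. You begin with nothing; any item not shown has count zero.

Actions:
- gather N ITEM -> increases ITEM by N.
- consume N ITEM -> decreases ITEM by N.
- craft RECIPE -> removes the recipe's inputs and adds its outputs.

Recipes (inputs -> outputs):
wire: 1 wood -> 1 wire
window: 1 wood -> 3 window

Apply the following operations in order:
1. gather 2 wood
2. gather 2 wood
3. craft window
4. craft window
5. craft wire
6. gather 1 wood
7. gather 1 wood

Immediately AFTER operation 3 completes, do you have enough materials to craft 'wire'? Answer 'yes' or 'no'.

After 1 (gather 2 wood): wood=2
After 2 (gather 2 wood): wood=4
After 3 (craft window): window=3 wood=3

Answer: yes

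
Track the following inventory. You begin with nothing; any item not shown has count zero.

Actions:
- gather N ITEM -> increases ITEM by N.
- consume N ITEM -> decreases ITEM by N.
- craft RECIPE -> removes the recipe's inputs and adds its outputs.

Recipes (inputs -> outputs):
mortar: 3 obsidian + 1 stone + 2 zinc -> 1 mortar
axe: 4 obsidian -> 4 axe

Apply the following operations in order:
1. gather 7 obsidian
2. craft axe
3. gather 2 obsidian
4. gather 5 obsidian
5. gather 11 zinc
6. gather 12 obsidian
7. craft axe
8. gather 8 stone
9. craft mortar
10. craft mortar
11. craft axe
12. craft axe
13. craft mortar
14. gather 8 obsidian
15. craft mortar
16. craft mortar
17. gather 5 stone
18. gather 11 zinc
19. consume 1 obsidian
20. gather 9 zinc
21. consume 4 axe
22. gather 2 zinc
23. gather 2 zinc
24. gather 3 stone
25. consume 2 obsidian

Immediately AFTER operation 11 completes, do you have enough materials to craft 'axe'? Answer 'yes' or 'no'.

After 1 (gather 7 obsidian): obsidian=7
After 2 (craft axe): axe=4 obsidian=3
After 3 (gather 2 obsidian): axe=4 obsidian=5
After 4 (gather 5 obsidian): axe=4 obsidian=10
After 5 (gather 11 zinc): axe=4 obsidian=10 zinc=11
After 6 (gather 12 obsidian): axe=4 obsidian=22 zinc=11
After 7 (craft axe): axe=8 obsidian=18 zinc=11
After 8 (gather 8 stone): axe=8 obsidian=18 stone=8 zinc=11
After 9 (craft mortar): axe=8 mortar=1 obsidian=15 stone=7 zinc=9
After 10 (craft mortar): axe=8 mortar=2 obsidian=12 stone=6 zinc=7
After 11 (craft axe): axe=12 mortar=2 obsidian=8 stone=6 zinc=7

Answer: yes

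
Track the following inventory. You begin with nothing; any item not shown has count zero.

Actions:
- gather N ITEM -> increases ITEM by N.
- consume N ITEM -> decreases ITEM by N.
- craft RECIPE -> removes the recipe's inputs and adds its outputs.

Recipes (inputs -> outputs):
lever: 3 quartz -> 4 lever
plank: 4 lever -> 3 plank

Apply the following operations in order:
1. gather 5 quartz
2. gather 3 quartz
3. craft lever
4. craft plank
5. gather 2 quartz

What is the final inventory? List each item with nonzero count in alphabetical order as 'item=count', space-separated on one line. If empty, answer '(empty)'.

After 1 (gather 5 quartz): quartz=5
After 2 (gather 3 quartz): quartz=8
After 3 (craft lever): lever=4 quartz=5
After 4 (craft plank): plank=3 quartz=5
After 5 (gather 2 quartz): plank=3 quartz=7

Answer: plank=3 quartz=7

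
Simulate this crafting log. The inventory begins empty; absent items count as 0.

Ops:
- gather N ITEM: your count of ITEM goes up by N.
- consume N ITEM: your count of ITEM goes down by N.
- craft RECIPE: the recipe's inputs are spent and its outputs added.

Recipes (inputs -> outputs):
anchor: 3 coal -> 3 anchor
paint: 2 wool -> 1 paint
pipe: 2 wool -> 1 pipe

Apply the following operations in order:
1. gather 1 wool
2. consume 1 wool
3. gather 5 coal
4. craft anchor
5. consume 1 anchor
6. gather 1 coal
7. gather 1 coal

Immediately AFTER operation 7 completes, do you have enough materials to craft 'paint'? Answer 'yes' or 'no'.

Answer: no

Derivation:
After 1 (gather 1 wool): wool=1
After 2 (consume 1 wool): (empty)
After 3 (gather 5 coal): coal=5
After 4 (craft anchor): anchor=3 coal=2
After 5 (consume 1 anchor): anchor=2 coal=2
After 6 (gather 1 coal): anchor=2 coal=3
After 7 (gather 1 coal): anchor=2 coal=4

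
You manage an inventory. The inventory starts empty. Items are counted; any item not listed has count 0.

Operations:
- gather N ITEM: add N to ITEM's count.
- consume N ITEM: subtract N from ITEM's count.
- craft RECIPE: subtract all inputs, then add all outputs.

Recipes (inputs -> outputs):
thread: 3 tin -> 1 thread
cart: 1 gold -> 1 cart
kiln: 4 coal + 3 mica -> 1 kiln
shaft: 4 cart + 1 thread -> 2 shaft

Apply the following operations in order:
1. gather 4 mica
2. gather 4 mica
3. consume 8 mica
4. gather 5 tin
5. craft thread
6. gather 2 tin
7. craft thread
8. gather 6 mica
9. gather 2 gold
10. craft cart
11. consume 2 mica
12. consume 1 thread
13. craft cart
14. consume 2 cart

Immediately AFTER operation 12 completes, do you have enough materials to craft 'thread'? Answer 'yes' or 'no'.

Answer: no

Derivation:
After 1 (gather 4 mica): mica=4
After 2 (gather 4 mica): mica=8
After 3 (consume 8 mica): (empty)
After 4 (gather 5 tin): tin=5
After 5 (craft thread): thread=1 tin=2
After 6 (gather 2 tin): thread=1 tin=4
After 7 (craft thread): thread=2 tin=1
After 8 (gather 6 mica): mica=6 thread=2 tin=1
After 9 (gather 2 gold): gold=2 mica=6 thread=2 tin=1
After 10 (craft cart): cart=1 gold=1 mica=6 thread=2 tin=1
After 11 (consume 2 mica): cart=1 gold=1 mica=4 thread=2 tin=1
After 12 (consume 1 thread): cart=1 gold=1 mica=4 thread=1 tin=1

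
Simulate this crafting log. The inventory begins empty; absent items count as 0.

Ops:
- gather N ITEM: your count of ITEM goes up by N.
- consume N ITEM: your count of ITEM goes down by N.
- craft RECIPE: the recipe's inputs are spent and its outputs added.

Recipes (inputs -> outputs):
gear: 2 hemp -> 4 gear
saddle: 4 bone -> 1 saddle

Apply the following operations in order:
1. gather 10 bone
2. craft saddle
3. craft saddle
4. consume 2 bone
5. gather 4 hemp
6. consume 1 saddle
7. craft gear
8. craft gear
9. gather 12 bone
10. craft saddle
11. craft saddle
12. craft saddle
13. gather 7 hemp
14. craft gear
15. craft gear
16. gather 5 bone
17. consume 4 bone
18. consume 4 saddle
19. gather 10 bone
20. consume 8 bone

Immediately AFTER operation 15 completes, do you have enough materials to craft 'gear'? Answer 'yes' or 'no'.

After 1 (gather 10 bone): bone=10
After 2 (craft saddle): bone=6 saddle=1
After 3 (craft saddle): bone=2 saddle=2
After 4 (consume 2 bone): saddle=2
After 5 (gather 4 hemp): hemp=4 saddle=2
After 6 (consume 1 saddle): hemp=4 saddle=1
After 7 (craft gear): gear=4 hemp=2 saddle=1
After 8 (craft gear): gear=8 saddle=1
After 9 (gather 12 bone): bone=12 gear=8 saddle=1
After 10 (craft saddle): bone=8 gear=8 saddle=2
After 11 (craft saddle): bone=4 gear=8 saddle=3
After 12 (craft saddle): gear=8 saddle=4
After 13 (gather 7 hemp): gear=8 hemp=7 saddle=4
After 14 (craft gear): gear=12 hemp=5 saddle=4
After 15 (craft gear): gear=16 hemp=3 saddle=4

Answer: yes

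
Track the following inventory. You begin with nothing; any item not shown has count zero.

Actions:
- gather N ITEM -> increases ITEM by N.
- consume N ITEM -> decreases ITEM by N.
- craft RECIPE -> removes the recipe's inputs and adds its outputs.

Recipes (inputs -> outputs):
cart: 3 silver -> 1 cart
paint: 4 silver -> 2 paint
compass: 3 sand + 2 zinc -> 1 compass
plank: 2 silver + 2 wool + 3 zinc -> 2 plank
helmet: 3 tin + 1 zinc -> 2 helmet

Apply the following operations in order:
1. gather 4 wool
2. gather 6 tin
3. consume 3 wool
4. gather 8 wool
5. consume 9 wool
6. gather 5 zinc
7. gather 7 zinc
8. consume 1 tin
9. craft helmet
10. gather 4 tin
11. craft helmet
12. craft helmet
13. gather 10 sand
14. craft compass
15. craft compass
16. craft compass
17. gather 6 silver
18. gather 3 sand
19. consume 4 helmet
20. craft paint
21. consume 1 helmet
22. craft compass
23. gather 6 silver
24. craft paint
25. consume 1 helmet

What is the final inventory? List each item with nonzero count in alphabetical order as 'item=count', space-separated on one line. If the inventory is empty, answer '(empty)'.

Answer: compass=4 paint=4 sand=1 silver=4 zinc=1

Derivation:
After 1 (gather 4 wool): wool=4
After 2 (gather 6 tin): tin=6 wool=4
After 3 (consume 3 wool): tin=6 wool=1
After 4 (gather 8 wool): tin=6 wool=9
After 5 (consume 9 wool): tin=6
After 6 (gather 5 zinc): tin=6 zinc=5
After 7 (gather 7 zinc): tin=6 zinc=12
After 8 (consume 1 tin): tin=5 zinc=12
After 9 (craft helmet): helmet=2 tin=2 zinc=11
After 10 (gather 4 tin): helmet=2 tin=6 zinc=11
After 11 (craft helmet): helmet=4 tin=3 zinc=10
After 12 (craft helmet): helmet=6 zinc=9
After 13 (gather 10 sand): helmet=6 sand=10 zinc=9
After 14 (craft compass): compass=1 helmet=6 sand=7 zinc=7
After 15 (craft compass): compass=2 helmet=6 sand=4 zinc=5
After 16 (craft compass): compass=3 helmet=6 sand=1 zinc=3
After 17 (gather 6 silver): compass=3 helmet=6 sand=1 silver=6 zinc=3
After 18 (gather 3 sand): compass=3 helmet=6 sand=4 silver=6 zinc=3
After 19 (consume 4 helmet): compass=3 helmet=2 sand=4 silver=6 zinc=3
After 20 (craft paint): compass=3 helmet=2 paint=2 sand=4 silver=2 zinc=3
After 21 (consume 1 helmet): compass=3 helmet=1 paint=2 sand=4 silver=2 zinc=3
After 22 (craft compass): compass=4 helmet=1 paint=2 sand=1 silver=2 zinc=1
After 23 (gather 6 silver): compass=4 helmet=1 paint=2 sand=1 silver=8 zinc=1
After 24 (craft paint): compass=4 helmet=1 paint=4 sand=1 silver=4 zinc=1
After 25 (consume 1 helmet): compass=4 paint=4 sand=1 silver=4 zinc=1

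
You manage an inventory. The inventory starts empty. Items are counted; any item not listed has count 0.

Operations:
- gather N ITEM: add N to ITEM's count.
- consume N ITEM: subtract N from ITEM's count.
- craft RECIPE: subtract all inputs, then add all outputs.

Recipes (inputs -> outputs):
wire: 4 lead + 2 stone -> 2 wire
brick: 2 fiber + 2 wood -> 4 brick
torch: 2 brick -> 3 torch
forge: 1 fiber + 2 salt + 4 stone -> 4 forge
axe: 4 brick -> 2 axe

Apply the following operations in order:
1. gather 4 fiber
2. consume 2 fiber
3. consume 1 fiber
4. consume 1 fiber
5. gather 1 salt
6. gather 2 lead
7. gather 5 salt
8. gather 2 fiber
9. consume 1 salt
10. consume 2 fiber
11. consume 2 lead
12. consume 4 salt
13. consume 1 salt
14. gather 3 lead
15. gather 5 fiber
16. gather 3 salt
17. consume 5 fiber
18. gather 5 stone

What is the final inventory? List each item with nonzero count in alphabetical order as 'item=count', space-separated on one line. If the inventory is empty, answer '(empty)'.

Answer: lead=3 salt=3 stone=5

Derivation:
After 1 (gather 4 fiber): fiber=4
After 2 (consume 2 fiber): fiber=2
After 3 (consume 1 fiber): fiber=1
After 4 (consume 1 fiber): (empty)
After 5 (gather 1 salt): salt=1
After 6 (gather 2 lead): lead=2 salt=1
After 7 (gather 5 salt): lead=2 salt=6
After 8 (gather 2 fiber): fiber=2 lead=2 salt=6
After 9 (consume 1 salt): fiber=2 lead=2 salt=5
After 10 (consume 2 fiber): lead=2 salt=5
After 11 (consume 2 lead): salt=5
After 12 (consume 4 salt): salt=1
After 13 (consume 1 salt): (empty)
After 14 (gather 3 lead): lead=3
After 15 (gather 5 fiber): fiber=5 lead=3
After 16 (gather 3 salt): fiber=5 lead=3 salt=3
After 17 (consume 5 fiber): lead=3 salt=3
After 18 (gather 5 stone): lead=3 salt=3 stone=5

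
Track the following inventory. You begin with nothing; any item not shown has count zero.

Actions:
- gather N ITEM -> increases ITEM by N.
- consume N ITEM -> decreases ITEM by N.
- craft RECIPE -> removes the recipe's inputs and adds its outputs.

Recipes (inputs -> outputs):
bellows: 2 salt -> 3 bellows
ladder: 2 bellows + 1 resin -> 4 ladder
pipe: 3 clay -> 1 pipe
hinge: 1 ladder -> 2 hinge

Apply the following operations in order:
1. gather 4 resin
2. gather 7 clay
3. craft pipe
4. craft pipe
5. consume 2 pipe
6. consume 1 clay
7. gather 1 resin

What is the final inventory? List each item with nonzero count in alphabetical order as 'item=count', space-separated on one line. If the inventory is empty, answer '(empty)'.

Answer: resin=5

Derivation:
After 1 (gather 4 resin): resin=4
After 2 (gather 7 clay): clay=7 resin=4
After 3 (craft pipe): clay=4 pipe=1 resin=4
After 4 (craft pipe): clay=1 pipe=2 resin=4
After 5 (consume 2 pipe): clay=1 resin=4
After 6 (consume 1 clay): resin=4
After 7 (gather 1 resin): resin=5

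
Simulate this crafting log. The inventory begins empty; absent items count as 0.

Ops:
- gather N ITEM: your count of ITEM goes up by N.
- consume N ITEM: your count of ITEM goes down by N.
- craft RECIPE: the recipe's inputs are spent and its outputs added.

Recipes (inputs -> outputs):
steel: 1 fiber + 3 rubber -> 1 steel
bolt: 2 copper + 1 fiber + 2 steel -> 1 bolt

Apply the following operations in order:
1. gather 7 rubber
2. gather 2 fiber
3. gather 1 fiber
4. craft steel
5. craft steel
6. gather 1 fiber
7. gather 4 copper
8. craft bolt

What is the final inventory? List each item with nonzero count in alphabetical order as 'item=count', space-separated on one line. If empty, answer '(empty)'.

After 1 (gather 7 rubber): rubber=7
After 2 (gather 2 fiber): fiber=2 rubber=7
After 3 (gather 1 fiber): fiber=3 rubber=7
After 4 (craft steel): fiber=2 rubber=4 steel=1
After 5 (craft steel): fiber=1 rubber=1 steel=2
After 6 (gather 1 fiber): fiber=2 rubber=1 steel=2
After 7 (gather 4 copper): copper=4 fiber=2 rubber=1 steel=2
After 8 (craft bolt): bolt=1 copper=2 fiber=1 rubber=1

Answer: bolt=1 copper=2 fiber=1 rubber=1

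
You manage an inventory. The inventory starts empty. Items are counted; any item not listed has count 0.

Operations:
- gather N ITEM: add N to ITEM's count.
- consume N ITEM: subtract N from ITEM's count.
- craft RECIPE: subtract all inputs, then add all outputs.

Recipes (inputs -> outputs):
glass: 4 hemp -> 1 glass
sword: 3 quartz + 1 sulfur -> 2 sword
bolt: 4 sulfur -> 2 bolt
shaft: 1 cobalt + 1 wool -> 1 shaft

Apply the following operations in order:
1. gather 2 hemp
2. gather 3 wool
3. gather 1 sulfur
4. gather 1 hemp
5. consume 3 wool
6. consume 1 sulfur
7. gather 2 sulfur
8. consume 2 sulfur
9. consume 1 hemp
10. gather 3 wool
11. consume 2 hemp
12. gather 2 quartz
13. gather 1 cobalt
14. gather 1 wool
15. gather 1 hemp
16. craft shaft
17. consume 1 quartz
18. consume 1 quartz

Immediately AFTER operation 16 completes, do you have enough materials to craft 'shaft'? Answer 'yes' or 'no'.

Answer: no

Derivation:
After 1 (gather 2 hemp): hemp=2
After 2 (gather 3 wool): hemp=2 wool=3
After 3 (gather 1 sulfur): hemp=2 sulfur=1 wool=3
After 4 (gather 1 hemp): hemp=3 sulfur=1 wool=3
After 5 (consume 3 wool): hemp=3 sulfur=1
After 6 (consume 1 sulfur): hemp=3
After 7 (gather 2 sulfur): hemp=3 sulfur=2
After 8 (consume 2 sulfur): hemp=3
After 9 (consume 1 hemp): hemp=2
After 10 (gather 3 wool): hemp=2 wool=3
After 11 (consume 2 hemp): wool=3
After 12 (gather 2 quartz): quartz=2 wool=3
After 13 (gather 1 cobalt): cobalt=1 quartz=2 wool=3
After 14 (gather 1 wool): cobalt=1 quartz=2 wool=4
After 15 (gather 1 hemp): cobalt=1 hemp=1 quartz=2 wool=4
After 16 (craft shaft): hemp=1 quartz=2 shaft=1 wool=3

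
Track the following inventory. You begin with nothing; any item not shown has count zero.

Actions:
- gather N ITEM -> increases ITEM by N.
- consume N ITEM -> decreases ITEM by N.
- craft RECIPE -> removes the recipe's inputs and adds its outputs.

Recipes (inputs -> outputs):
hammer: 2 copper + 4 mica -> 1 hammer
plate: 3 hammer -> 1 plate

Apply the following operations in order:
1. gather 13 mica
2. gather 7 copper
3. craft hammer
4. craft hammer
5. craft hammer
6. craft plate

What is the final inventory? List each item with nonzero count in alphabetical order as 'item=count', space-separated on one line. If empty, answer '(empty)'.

Answer: copper=1 mica=1 plate=1

Derivation:
After 1 (gather 13 mica): mica=13
After 2 (gather 7 copper): copper=7 mica=13
After 3 (craft hammer): copper=5 hammer=1 mica=9
After 4 (craft hammer): copper=3 hammer=2 mica=5
After 5 (craft hammer): copper=1 hammer=3 mica=1
After 6 (craft plate): copper=1 mica=1 plate=1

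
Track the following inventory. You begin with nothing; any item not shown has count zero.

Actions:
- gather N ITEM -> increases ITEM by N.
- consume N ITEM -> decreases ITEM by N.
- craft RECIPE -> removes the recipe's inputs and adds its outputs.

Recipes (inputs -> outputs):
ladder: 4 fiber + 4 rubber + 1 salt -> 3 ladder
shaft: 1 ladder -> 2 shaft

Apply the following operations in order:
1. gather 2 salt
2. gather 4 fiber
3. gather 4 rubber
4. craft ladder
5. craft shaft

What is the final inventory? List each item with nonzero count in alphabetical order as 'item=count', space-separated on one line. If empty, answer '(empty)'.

After 1 (gather 2 salt): salt=2
After 2 (gather 4 fiber): fiber=4 salt=2
After 3 (gather 4 rubber): fiber=4 rubber=4 salt=2
After 4 (craft ladder): ladder=3 salt=1
After 5 (craft shaft): ladder=2 salt=1 shaft=2

Answer: ladder=2 salt=1 shaft=2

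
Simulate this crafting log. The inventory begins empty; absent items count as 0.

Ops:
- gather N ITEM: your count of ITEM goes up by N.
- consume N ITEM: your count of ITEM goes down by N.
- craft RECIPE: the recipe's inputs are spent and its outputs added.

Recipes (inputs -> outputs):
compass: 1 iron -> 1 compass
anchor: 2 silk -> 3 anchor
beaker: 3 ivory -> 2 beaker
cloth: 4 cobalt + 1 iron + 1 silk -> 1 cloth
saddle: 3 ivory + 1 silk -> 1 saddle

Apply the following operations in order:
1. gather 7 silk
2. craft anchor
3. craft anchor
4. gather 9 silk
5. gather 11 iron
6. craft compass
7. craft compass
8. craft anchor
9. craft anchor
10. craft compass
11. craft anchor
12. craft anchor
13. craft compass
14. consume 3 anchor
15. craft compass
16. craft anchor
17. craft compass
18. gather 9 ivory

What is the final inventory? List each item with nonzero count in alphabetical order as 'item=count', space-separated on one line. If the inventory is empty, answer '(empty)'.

Answer: anchor=18 compass=6 iron=5 ivory=9 silk=2

Derivation:
After 1 (gather 7 silk): silk=7
After 2 (craft anchor): anchor=3 silk=5
After 3 (craft anchor): anchor=6 silk=3
After 4 (gather 9 silk): anchor=6 silk=12
After 5 (gather 11 iron): anchor=6 iron=11 silk=12
After 6 (craft compass): anchor=6 compass=1 iron=10 silk=12
After 7 (craft compass): anchor=6 compass=2 iron=9 silk=12
After 8 (craft anchor): anchor=9 compass=2 iron=9 silk=10
After 9 (craft anchor): anchor=12 compass=2 iron=9 silk=8
After 10 (craft compass): anchor=12 compass=3 iron=8 silk=8
After 11 (craft anchor): anchor=15 compass=3 iron=8 silk=6
After 12 (craft anchor): anchor=18 compass=3 iron=8 silk=4
After 13 (craft compass): anchor=18 compass=4 iron=7 silk=4
After 14 (consume 3 anchor): anchor=15 compass=4 iron=7 silk=4
After 15 (craft compass): anchor=15 compass=5 iron=6 silk=4
After 16 (craft anchor): anchor=18 compass=5 iron=6 silk=2
After 17 (craft compass): anchor=18 compass=6 iron=5 silk=2
After 18 (gather 9 ivory): anchor=18 compass=6 iron=5 ivory=9 silk=2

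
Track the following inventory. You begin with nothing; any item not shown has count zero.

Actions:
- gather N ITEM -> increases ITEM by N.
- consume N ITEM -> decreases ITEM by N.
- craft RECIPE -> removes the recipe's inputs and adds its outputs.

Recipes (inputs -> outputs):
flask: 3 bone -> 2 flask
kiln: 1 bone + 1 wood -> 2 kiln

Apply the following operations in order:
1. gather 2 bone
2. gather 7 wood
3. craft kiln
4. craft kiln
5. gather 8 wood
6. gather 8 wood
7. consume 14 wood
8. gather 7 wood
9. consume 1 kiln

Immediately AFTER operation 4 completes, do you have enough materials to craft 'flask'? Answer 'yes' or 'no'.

After 1 (gather 2 bone): bone=2
After 2 (gather 7 wood): bone=2 wood=7
After 3 (craft kiln): bone=1 kiln=2 wood=6
After 4 (craft kiln): kiln=4 wood=5

Answer: no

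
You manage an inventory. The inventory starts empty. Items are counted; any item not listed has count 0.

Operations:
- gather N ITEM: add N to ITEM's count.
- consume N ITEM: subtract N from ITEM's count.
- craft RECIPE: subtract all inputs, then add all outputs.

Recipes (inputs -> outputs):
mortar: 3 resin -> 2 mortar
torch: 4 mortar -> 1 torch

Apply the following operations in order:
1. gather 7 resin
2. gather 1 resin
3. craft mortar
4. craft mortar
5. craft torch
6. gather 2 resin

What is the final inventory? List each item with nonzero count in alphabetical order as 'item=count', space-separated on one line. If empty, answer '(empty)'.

After 1 (gather 7 resin): resin=7
After 2 (gather 1 resin): resin=8
After 3 (craft mortar): mortar=2 resin=5
After 4 (craft mortar): mortar=4 resin=2
After 5 (craft torch): resin=2 torch=1
After 6 (gather 2 resin): resin=4 torch=1

Answer: resin=4 torch=1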